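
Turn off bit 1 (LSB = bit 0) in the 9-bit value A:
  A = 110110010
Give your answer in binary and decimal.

Mask = ~(1 << 1) = 111111101
Bit 1 of A is 1, so AND-ing with the mask clears it to 0.
  110110010
& 111111101
-----------
  110110000

Answer: 110110000 (432)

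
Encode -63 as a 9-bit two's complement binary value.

1. Binary of +63:  000111111
2. Invert bits:     111000000
3. Add 1:           111000001

Answer: 111000001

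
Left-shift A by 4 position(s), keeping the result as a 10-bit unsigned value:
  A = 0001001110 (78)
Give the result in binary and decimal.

Shift left by 4: drop the top 4 bit(s), append 4 zero(s) on the right.
  0001001110  ->  discard [0001], keep [001110], append 0000
= 0011100000

Answer: 0011100000 (224)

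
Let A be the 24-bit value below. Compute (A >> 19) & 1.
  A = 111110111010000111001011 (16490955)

Bit 19 is the 20th from the right.
  111110111010000111001011
      ^
That bit is 1.

Answer: 1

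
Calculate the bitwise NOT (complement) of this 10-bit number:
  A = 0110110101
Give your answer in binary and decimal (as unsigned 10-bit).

Flip each bit (0->1, 1->0):
  0110110101
  1001001010

Answer: 1001001010 (586)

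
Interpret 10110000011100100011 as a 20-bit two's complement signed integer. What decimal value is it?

MSB is 1, so the value is negative. Find the magnitude:
1. Invert bits:  01001111100011011100
2. Add 1:        01001111100011011101  = 325853
3. Apply sign:   -325853

Answer: -325853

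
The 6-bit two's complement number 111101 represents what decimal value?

MSB is 1, so the value is negative. Find the magnitude:
1. Invert bits:  000010
2. Add 1:        000011  = 3
3. Apply sign:   -3

Answer: -3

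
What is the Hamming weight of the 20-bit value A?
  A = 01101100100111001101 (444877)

01101100100111001101
1-bits at positions (from bit 0 = LSB): 0, 2, 3, 6, 7, 8, 11, 14, 15, 17, 18
Count = 11

Answer: 11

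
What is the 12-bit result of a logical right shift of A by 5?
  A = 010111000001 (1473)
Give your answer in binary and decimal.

Logical shift right by 5: drop the bottom 5 bit(s), prepend 5 zero(s) on the left.
  010111000001  ->  keep [0101110], discard [00001], prepend 00000
= 000000101110

Answer: 000000101110 (46)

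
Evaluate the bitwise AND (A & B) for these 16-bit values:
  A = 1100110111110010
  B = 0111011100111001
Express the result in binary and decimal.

Apply & to each column (1 only where both bits are 1):
  1100110111110010
& 0111011100111001
------------------
  0100010100110000

Answer: 0100010100110000 (17712)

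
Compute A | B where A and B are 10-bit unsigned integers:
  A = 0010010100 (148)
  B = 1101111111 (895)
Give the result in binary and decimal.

Apply | to each column (1 where either bit is 1):
  0010010100
| 1101111111
------------
  1111111111

Answer: 1111111111 (1023)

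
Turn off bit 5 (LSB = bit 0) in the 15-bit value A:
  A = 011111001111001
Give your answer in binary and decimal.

Mask = ~(1 << 5) = 111111111011111
Bit 5 of A is 1, so AND-ing with the mask clears it to 0.
  011111001111001
& 111111111011111
-----------------
  011111001011001

Answer: 011111001011001 (15961)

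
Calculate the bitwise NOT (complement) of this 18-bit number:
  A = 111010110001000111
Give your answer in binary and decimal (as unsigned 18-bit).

Flip each bit (0->1, 1->0):
  111010110001000111
  000101001110111000

Answer: 000101001110111000 (21432)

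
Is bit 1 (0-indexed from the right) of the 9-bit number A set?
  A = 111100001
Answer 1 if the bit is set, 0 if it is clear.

Bit 1 is the 2nd from the right.
  111100001
         ^
That bit is 0.

Answer: 0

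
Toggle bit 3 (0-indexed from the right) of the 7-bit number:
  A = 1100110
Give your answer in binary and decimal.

Mask = 1 << 3 = 0001000
Bit 3 of A is 0; XOR with the mask flips it to 1.
  1100110
^ 0001000
---------
  1101110

Answer: 1101110 (110)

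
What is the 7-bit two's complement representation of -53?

1. Binary of +53:  0110101
2. Invert bits:     1001010
3. Add 1:           1001011

Answer: 1001011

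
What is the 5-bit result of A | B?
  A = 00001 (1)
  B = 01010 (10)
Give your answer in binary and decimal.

Apply | to each column (1 where either bit is 1):
  00001
| 01010
-------
  01011

Answer: 01011 (11)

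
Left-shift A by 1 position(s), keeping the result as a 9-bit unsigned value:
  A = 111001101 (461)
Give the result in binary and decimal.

Shift left by 1: drop the top 1 bit(s), append 1 zero(s) on the right.
  111001101  ->  discard [1], keep [11001101], append 0
= 110011010

Answer: 110011010 (410)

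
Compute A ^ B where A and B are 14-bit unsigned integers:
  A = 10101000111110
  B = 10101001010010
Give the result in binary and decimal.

Apply ^ to each column (1 where bits differ):
  10101000111110
^ 10101001010010
----------------
  00000001101100

Answer: 00000001101100 (108)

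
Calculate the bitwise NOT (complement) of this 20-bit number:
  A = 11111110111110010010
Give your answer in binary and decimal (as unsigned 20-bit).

Flip each bit (0->1, 1->0):
  11111110111110010010
  00000001000001101101

Answer: 00000001000001101101 (4205)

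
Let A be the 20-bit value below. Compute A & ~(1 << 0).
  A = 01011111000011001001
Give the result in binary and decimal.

Mask = ~(1 << 0) = 11111111111111111110
Bit 0 of A is 1, so AND-ing with the mask clears it to 0.
  01011111000011001001
& 11111111111111111110
----------------------
  01011111000011001000

Answer: 01011111000011001000 (389320)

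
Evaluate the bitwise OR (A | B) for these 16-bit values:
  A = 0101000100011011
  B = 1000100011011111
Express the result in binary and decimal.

Apply | to each column (1 where either bit is 1):
  0101000100011011
| 1000100011011111
------------------
  1101100111011111

Answer: 1101100111011111 (55775)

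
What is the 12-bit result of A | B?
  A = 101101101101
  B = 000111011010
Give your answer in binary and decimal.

Apply | to each column (1 where either bit is 1):
  101101101101
| 000111011010
--------------
  101111111111

Answer: 101111111111 (3071)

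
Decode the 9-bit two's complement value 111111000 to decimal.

MSB is 1, so the value is negative. Find the magnitude:
1. Invert bits:  000000111
2. Add 1:        000001000  = 8
3. Apply sign:   -8

Answer: -8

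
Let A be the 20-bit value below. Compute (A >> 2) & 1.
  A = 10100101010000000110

Bit 2 is the 3rd from the right.
  10100101010000000110
                   ^
That bit is 1.

Answer: 1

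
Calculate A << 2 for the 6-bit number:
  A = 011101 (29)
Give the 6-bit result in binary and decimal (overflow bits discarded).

Shift left by 2: drop the top 2 bit(s), append 2 zero(s) on the right.
  011101  ->  discard [01], keep [1101], append 00
= 110100

Answer: 110100 (52)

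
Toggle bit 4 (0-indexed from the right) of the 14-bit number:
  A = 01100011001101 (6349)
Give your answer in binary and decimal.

Mask = 1 << 4 = 00000000010000
Bit 4 of A is 0; XOR with the mask flips it to 1.
  01100011001101
^ 00000000010000
----------------
  01100011011101

Answer: 01100011011101 (6365)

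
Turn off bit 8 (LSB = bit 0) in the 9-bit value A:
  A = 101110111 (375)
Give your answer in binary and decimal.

Mask = ~(1 << 8) = 011111111
Bit 8 of A is 1, so AND-ing with the mask clears it to 0.
  101110111
& 011111111
-----------
  001110111

Answer: 001110111 (119)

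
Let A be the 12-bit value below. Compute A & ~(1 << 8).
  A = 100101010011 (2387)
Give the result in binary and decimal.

Mask = ~(1 << 8) = 111011111111
Bit 8 of A is 1, so AND-ing with the mask clears it to 0.
  100101010011
& 111011111111
--------------
  100001010011

Answer: 100001010011 (2131)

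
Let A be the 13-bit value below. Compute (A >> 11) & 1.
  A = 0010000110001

Bit 11 is the 12th from the right.
  0010000110001
   ^
That bit is 0.

Answer: 0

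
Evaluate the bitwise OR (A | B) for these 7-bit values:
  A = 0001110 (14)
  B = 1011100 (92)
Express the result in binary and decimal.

Apply | to each column (1 where either bit is 1):
  0001110
| 1011100
---------
  1011110

Answer: 1011110 (94)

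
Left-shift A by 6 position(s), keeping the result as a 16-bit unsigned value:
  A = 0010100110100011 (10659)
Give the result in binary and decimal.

Shift left by 6: drop the top 6 bit(s), append 6 zero(s) on the right.
  0010100110100011  ->  discard [001010], keep [0110100011], append 000000
= 0110100011000000

Answer: 0110100011000000 (26816)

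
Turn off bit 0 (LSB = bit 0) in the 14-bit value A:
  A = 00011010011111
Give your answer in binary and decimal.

Mask = ~(1 << 0) = 11111111111110
Bit 0 of A is 1, so AND-ing with the mask clears it to 0.
  00011010011111
& 11111111111110
----------------
  00011010011110

Answer: 00011010011110 (1694)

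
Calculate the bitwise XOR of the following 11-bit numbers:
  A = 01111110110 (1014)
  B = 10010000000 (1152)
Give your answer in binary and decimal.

Apply ^ to each column (1 where bits differ):
  01111110110
^ 10010000000
-------------
  11101110110

Answer: 11101110110 (1910)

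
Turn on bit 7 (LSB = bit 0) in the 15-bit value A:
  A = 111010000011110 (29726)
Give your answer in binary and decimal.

Mask = 1 << 7 = 000000010000000
Bit 7 of A is 0, so OR-ing with the mask flips it to 1.
  111010000011110
| 000000010000000
-----------------
  111010010011110

Answer: 111010010011110 (29854)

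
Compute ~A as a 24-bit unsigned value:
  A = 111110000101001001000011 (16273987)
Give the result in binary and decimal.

Flip each bit (0->1, 1->0):
  111110000101001001000011
  000001111010110110111100

Answer: 000001111010110110111100 (503228)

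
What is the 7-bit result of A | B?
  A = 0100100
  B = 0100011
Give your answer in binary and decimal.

Apply | to each column (1 where either bit is 1):
  0100100
| 0100011
---------
  0100111

Answer: 0100111 (39)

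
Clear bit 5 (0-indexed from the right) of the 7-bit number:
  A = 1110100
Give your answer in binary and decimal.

Mask = ~(1 << 5) = 1011111
Bit 5 of A is 1, so AND-ing with the mask clears it to 0.
  1110100
& 1011111
---------
  1010100

Answer: 1010100 (84)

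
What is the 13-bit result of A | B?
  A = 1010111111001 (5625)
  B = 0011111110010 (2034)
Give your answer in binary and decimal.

Apply | to each column (1 where either bit is 1):
  1010111111001
| 0011111110010
---------------
  1011111111011

Answer: 1011111111011 (6139)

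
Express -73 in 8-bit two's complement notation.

1. Binary of +73:  01001001
2. Invert bits:     10110110
3. Add 1:           10110111

Answer: 10110111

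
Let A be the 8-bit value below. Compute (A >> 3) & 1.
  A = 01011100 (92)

Bit 3 is the 4th from the right.
  01011100
      ^
That bit is 1.

Answer: 1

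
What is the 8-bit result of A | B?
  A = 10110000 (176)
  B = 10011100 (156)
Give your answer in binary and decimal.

Apply | to each column (1 where either bit is 1):
  10110000
| 10011100
----------
  10111100

Answer: 10111100 (188)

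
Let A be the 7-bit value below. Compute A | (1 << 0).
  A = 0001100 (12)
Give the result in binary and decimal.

Mask = 1 << 0 = 0000001
Bit 0 of A is 0, so OR-ing with the mask flips it to 1.
  0001100
| 0000001
---------
  0001101

Answer: 0001101 (13)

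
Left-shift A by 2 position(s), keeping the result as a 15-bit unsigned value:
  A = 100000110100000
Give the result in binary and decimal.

Shift left by 2: drop the top 2 bit(s), append 2 zero(s) on the right.
  100000110100000  ->  discard [10], keep [0000110100000], append 00
= 000011010000000

Answer: 000011010000000 (1664)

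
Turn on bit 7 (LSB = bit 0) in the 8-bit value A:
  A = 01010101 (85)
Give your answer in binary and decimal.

Mask = 1 << 7 = 10000000
Bit 7 of A is 0, so OR-ing with the mask flips it to 1.
  01010101
| 10000000
----------
  11010101

Answer: 11010101 (213)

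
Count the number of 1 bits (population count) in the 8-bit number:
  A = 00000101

00000101
1-bits at positions (from bit 0 = LSB): 0, 2
Count = 2

Answer: 2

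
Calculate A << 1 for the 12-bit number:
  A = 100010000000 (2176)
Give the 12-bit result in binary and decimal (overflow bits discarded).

Shift left by 1: drop the top 1 bit(s), append 1 zero(s) on the right.
  100010000000  ->  discard [1], keep [00010000000], append 0
= 000100000000

Answer: 000100000000 (256)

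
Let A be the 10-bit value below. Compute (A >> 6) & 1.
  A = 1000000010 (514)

Bit 6 is the 7th from the right.
  1000000010
     ^
That bit is 0.

Answer: 0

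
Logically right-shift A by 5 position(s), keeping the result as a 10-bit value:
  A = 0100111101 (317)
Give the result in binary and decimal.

Logical shift right by 5: drop the bottom 5 bit(s), prepend 5 zero(s) on the left.
  0100111101  ->  keep [01001], discard [11101], prepend 00000
= 0000001001

Answer: 0000001001 (9)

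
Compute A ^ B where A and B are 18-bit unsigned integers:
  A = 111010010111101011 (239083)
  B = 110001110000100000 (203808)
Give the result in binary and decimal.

Apply ^ to each column (1 where bits differ):
  111010010111101011
^ 110001110000100000
--------------------
  001011100111001011

Answer: 001011100111001011 (47563)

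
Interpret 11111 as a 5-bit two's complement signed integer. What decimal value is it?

MSB is 1, so the value is negative. Find the magnitude:
1. Invert bits:  00000
2. Add 1:        00001  = 1
3. Apply sign:   -1

Answer: -1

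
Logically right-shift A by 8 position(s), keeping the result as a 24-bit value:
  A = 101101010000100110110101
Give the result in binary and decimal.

Logical shift right by 8: drop the bottom 8 bit(s), prepend 8 zero(s) on the left.
  101101010000100110110101  ->  keep [1011010100001001], discard [10110101], prepend 00000000
= 000000001011010100001001

Answer: 000000001011010100001001 (46345)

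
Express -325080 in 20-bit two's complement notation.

1. Binary of +325080:  01001111010111011000
2. Invert bits:     10110000101000100111
3. Add 1:           10110000101000101000

Answer: 10110000101000101000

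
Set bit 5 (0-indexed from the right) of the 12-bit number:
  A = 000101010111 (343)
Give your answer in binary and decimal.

Mask = 1 << 5 = 000000100000
Bit 5 of A is 0, so OR-ing with the mask flips it to 1.
  000101010111
| 000000100000
--------------
  000101110111

Answer: 000101110111 (375)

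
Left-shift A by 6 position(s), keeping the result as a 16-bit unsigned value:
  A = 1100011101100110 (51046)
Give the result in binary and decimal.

Shift left by 6: drop the top 6 bit(s), append 6 zero(s) on the right.
  1100011101100110  ->  discard [110001], keep [1101100110], append 000000
= 1101100110000000

Answer: 1101100110000000 (55680)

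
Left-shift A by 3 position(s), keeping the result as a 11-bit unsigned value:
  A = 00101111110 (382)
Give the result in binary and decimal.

Shift left by 3: drop the top 3 bit(s), append 3 zero(s) on the right.
  00101111110  ->  discard [001], keep [01111110], append 000
= 01111110000

Answer: 01111110000 (1008)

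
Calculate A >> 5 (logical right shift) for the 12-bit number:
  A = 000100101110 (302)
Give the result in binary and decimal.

Logical shift right by 5: drop the bottom 5 bit(s), prepend 5 zero(s) on the left.
  000100101110  ->  keep [0001001], discard [01110], prepend 00000
= 000000001001

Answer: 000000001001 (9)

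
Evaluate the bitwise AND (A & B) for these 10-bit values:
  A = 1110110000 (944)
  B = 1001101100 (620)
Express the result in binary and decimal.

Apply & to each column (1 only where both bits are 1):
  1110110000
& 1001101100
------------
  1000100000

Answer: 1000100000 (544)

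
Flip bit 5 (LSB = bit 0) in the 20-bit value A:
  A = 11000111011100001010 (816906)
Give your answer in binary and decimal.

Mask = 1 << 5 = 00000000000000100000
Bit 5 of A is 0; XOR with the mask flips it to 1.
  11000111011100001010
^ 00000000000000100000
----------------------
  11000111011100101010

Answer: 11000111011100101010 (816938)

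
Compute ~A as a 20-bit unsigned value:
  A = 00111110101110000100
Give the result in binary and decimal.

Flip each bit (0->1, 1->0):
  00111110101110000100
  11000001010001111011

Answer: 11000001010001111011 (791675)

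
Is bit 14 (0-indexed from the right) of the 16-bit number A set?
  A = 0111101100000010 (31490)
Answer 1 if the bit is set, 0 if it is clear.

Bit 14 is the 15th from the right.
  0111101100000010
   ^
That bit is 1.

Answer: 1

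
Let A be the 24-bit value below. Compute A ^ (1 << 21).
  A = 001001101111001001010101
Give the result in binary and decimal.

Mask = 1 << 21 = 001000000000000000000000
Bit 21 of A is 1; XOR with the mask flips it to 0.
  001001101111001001010101
^ 001000000000000000000000
--------------------------
  000001101111001001010101

Answer: 000001101111001001010101 (455253)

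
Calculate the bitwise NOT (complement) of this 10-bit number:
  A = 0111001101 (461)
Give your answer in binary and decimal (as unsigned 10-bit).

Flip each bit (0->1, 1->0):
  0111001101
  1000110010

Answer: 1000110010 (562)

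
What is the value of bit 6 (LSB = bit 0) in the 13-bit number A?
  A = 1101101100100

Bit 6 is the 7th from the right.
  1101101100100
        ^
That bit is 1.

Answer: 1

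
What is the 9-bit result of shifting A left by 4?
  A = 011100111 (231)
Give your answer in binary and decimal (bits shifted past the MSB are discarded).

Shift left by 4: drop the top 4 bit(s), append 4 zero(s) on the right.
  011100111  ->  discard [0111], keep [00111], append 0000
= 001110000

Answer: 001110000 (112)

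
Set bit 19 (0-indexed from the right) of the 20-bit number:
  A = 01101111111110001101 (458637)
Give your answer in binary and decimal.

Mask = 1 << 19 = 10000000000000000000
Bit 19 of A is 0, so OR-ing with the mask flips it to 1.
  01101111111110001101
| 10000000000000000000
----------------------
  11101111111110001101

Answer: 11101111111110001101 (982925)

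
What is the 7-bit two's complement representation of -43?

1. Binary of +43:  0101011
2. Invert bits:     1010100
3. Add 1:           1010101

Answer: 1010101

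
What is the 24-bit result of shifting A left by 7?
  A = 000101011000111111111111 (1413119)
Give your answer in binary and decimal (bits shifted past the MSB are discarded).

Shift left by 7: drop the top 7 bit(s), append 7 zero(s) on the right.
  000101011000111111111111  ->  discard [0001010], keep [11000111111111111], append 0000000
= 110001111111111110000000

Answer: 110001111111111110000000 (13107072)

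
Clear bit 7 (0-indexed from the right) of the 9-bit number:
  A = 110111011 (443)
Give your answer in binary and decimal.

Mask = ~(1 << 7) = 101111111
Bit 7 of A is 1, so AND-ing with the mask clears it to 0.
  110111011
& 101111111
-----------
  100111011

Answer: 100111011 (315)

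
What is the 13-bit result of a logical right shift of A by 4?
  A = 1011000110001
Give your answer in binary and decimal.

Logical shift right by 4: drop the bottom 4 bit(s), prepend 4 zero(s) on the left.
  1011000110001  ->  keep [101100011], discard [0001], prepend 0000
= 0000101100011

Answer: 0000101100011 (355)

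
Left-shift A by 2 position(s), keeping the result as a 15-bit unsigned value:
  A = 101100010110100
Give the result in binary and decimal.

Shift left by 2: drop the top 2 bit(s), append 2 zero(s) on the right.
  101100010110100  ->  discard [10], keep [1100010110100], append 00
= 110001011010000

Answer: 110001011010000 (25296)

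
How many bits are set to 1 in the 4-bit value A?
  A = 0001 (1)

0001
1-bits at positions (from bit 0 = LSB): 0
Count = 1

Answer: 1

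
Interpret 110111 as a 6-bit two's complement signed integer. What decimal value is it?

MSB is 1, so the value is negative. Find the magnitude:
1. Invert bits:  001000
2. Add 1:        001001  = 9
3. Apply sign:   -9

Answer: -9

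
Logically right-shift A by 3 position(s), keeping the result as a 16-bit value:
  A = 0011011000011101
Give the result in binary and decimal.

Logical shift right by 3: drop the bottom 3 bit(s), prepend 3 zero(s) on the left.
  0011011000011101  ->  keep [0011011000011], discard [101], prepend 000
= 0000011011000011

Answer: 0000011011000011 (1731)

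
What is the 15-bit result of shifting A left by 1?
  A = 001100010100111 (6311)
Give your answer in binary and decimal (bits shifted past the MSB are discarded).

Shift left by 1: drop the top 1 bit(s), append 1 zero(s) on the right.
  001100010100111  ->  discard [0], keep [01100010100111], append 0
= 011000101001110

Answer: 011000101001110 (12622)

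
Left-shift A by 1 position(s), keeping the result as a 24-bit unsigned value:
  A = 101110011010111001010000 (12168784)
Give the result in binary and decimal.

Shift left by 1: drop the top 1 bit(s), append 1 zero(s) on the right.
  101110011010111001010000  ->  discard [1], keep [01110011010111001010000], append 0
= 011100110101110010100000

Answer: 011100110101110010100000 (7560352)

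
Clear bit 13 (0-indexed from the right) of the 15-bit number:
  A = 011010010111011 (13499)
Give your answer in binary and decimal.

Mask = ~(1 << 13) = 101111111111111
Bit 13 of A is 1, so AND-ing with the mask clears it to 0.
  011010010111011
& 101111111111111
-----------------
  001010010111011

Answer: 001010010111011 (5307)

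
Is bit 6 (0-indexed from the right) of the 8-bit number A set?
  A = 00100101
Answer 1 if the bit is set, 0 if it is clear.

Bit 6 is the 7th from the right.
  00100101
   ^
That bit is 0.

Answer: 0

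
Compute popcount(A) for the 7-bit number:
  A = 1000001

1000001
1-bits at positions (from bit 0 = LSB): 0, 6
Count = 2

Answer: 2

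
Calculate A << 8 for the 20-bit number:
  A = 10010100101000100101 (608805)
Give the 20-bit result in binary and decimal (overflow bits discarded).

Shift left by 8: drop the top 8 bit(s), append 8 zero(s) on the right.
  10010100101000100101  ->  discard [10010100], keep [101000100101], append 00000000
= 10100010010100000000

Answer: 10100010010100000000 (664832)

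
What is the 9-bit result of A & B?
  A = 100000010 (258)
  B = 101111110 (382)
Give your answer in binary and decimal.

Apply & to each column (1 only where both bits are 1):
  100000010
& 101111110
-----------
  100000010

Answer: 100000010 (258)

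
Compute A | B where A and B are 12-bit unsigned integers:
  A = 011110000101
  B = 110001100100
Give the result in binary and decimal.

Apply | to each column (1 where either bit is 1):
  011110000101
| 110001100100
--------------
  111111100101

Answer: 111111100101 (4069)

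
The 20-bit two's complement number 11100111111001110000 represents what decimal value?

MSB is 1, so the value is negative. Find the magnitude:
1. Invert bits:  00011000000110001111
2. Add 1:        00011000000110010000  = 98704
3. Apply sign:   -98704

Answer: -98704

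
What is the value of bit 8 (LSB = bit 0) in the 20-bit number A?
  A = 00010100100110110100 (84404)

Bit 8 is the 9th from the right.
  00010100100110110100
             ^
That bit is 1.

Answer: 1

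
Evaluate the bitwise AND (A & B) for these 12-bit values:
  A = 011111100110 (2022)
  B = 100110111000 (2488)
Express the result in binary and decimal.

Apply & to each column (1 only where both bits are 1):
  011111100110
& 100110111000
--------------
  000110100000

Answer: 000110100000 (416)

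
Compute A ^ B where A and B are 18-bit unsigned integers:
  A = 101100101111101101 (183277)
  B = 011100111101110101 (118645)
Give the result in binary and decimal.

Apply ^ to each column (1 where bits differ):
  101100101111101101
^ 011100111101110101
--------------------
  110000010010011000

Answer: 110000010010011000 (197784)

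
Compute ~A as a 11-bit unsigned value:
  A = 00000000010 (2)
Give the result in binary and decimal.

Flip each bit (0->1, 1->0):
  00000000010
  11111111101

Answer: 11111111101 (2045)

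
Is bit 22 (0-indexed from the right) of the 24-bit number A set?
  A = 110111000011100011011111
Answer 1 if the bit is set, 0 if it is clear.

Bit 22 is the 23rd from the right.
  110111000011100011011111
   ^
That bit is 1.

Answer: 1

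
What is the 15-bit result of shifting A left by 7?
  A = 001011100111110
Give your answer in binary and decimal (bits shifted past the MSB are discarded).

Shift left by 7: drop the top 7 bit(s), append 7 zero(s) on the right.
  001011100111110  ->  discard [0010111], keep [00111110], append 0000000
= 001111100000000

Answer: 001111100000000 (7936)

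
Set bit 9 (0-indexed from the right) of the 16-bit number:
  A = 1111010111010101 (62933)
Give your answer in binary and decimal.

Mask = 1 << 9 = 0000001000000000
Bit 9 of A is 0, so OR-ing with the mask flips it to 1.
  1111010111010101
| 0000001000000000
------------------
  1111011111010101

Answer: 1111011111010101 (63445)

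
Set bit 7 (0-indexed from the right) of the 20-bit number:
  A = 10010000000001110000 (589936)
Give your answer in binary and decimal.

Mask = 1 << 7 = 00000000000010000000
Bit 7 of A is 0, so OR-ing with the mask flips it to 1.
  10010000000001110000
| 00000000000010000000
----------------------
  10010000000011110000

Answer: 10010000000011110000 (590064)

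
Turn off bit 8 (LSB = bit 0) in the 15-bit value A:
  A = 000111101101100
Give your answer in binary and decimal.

Mask = ~(1 << 8) = 111111011111111
Bit 8 of A is 1, so AND-ing with the mask clears it to 0.
  000111101101100
& 111111011111111
-----------------
  000111001101100

Answer: 000111001101100 (3692)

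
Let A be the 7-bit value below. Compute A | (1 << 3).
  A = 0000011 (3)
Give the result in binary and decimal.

Mask = 1 << 3 = 0001000
Bit 3 of A is 0, so OR-ing with the mask flips it to 1.
  0000011
| 0001000
---------
  0001011

Answer: 0001011 (11)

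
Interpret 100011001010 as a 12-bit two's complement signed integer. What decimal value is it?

MSB is 1, so the value is negative. Find the magnitude:
1. Invert bits:  011100110101
2. Add 1:        011100110110  = 1846
3. Apply sign:   -1846

Answer: -1846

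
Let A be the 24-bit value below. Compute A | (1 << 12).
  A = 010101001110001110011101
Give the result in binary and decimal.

Mask = 1 << 12 = 000000000001000000000000
Bit 12 of A is 0, so OR-ing with the mask flips it to 1.
  010101001110001110011101
| 000000000001000000000000
--------------------------
  010101001111001110011101

Answer: 010101001111001110011101 (5567389)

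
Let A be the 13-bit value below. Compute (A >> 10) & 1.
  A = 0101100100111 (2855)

Bit 10 is the 11th from the right.
  0101100100111
    ^
That bit is 0.

Answer: 0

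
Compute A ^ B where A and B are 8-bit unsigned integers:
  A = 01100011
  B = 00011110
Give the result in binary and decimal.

Apply ^ to each column (1 where bits differ):
  01100011
^ 00011110
----------
  01111101

Answer: 01111101 (125)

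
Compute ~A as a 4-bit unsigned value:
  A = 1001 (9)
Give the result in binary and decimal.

Flip each bit (0->1, 1->0):
  1001
  0110

Answer: 0110 (6)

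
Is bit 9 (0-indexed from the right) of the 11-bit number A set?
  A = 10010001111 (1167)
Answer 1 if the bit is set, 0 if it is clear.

Bit 9 is the 10th from the right.
  10010001111
   ^
That bit is 0.

Answer: 0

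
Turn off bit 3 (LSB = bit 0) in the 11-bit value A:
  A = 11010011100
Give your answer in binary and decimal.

Mask = ~(1 << 3) = 11111110111
Bit 3 of A is 1, so AND-ing with the mask clears it to 0.
  11010011100
& 11111110111
-------------
  11010010100

Answer: 11010010100 (1684)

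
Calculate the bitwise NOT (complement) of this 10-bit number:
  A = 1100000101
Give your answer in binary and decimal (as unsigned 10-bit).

Flip each bit (0->1, 1->0):
  1100000101
  0011111010

Answer: 0011111010 (250)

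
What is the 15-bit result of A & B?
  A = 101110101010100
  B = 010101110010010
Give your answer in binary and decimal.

Apply & to each column (1 only where both bits are 1):
  101110101010100
& 010101110010010
-----------------
  000100100010000

Answer: 000100100010000 (2320)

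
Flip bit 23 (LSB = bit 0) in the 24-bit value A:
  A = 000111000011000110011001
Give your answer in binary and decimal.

Mask = 1 << 23 = 100000000000000000000000
Bit 23 of A is 0; XOR with the mask flips it to 1.
  000111000011000110011001
^ 100000000000000000000000
--------------------------
  100111000011000110011001

Answer: 100111000011000110011001 (10236313)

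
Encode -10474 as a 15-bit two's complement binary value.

1. Binary of +10474:  010100011101010
2. Invert bits:     101011100010101
3. Add 1:           101011100010110

Answer: 101011100010110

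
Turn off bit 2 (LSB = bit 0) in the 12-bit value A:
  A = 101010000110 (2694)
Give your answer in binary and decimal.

Mask = ~(1 << 2) = 111111111011
Bit 2 of A is 1, so AND-ing with the mask clears it to 0.
  101010000110
& 111111111011
--------------
  101010000010

Answer: 101010000010 (2690)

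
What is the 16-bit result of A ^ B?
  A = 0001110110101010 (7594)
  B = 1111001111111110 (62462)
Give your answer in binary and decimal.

Apply ^ to each column (1 where bits differ):
  0001110110101010
^ 1111001111111110
------------------
  1110111001010100

Answer: 1110111001010100 (61012)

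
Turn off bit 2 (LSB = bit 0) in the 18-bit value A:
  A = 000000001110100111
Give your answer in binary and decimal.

Mask = ~(1 << 2) = 111111111111111011
Bit 2 of A is 1, so AND-ing with the mask clears it to 0.
  000000001110100111
& 111111111111111011
--------------------
  000000001110100011

Answer: 000000001110100011 (931)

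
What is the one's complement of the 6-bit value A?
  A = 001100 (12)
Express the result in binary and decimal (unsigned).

Flip each bit (0->1, 1->0):
  001100
  110011

Answer: 110011 (51)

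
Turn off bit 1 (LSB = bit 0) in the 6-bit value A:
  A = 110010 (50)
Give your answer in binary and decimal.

Mask = ~(1 << 1) = 111101
Bit 1 of A is 1, so AND-ing with the mask clears it to 0.
  110010
& 111101
--------
  110000

Answer: 110000 (48)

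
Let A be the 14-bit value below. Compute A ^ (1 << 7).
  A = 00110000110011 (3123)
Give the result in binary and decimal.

Mask = 1 << 7 = 00000010000000
Bit 7 of A is 0; XOR with the mask flips it to 1.
  00110000110011
^ 00000010000000
----------------
  00110010110011

Answer: 00110010110011 (3251)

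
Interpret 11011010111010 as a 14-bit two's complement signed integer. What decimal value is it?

MSB is 1, so the value is negative. Find the magnitude:
1. Invert bits:  00100101000101
2. Add 1:        00100101000110  = 2374
3. Apply sign:   -2374

Answer: -2374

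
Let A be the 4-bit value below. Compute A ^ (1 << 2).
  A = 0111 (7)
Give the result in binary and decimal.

Mask = 1 << 2 = 0100
Bit 2 of A is 1; XOR with the mask flips it to 0.
  0111
^ 0100
------
  0011

Answer: 0011 (3)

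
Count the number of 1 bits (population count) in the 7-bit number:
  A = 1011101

1011101
1-bits at positions (from bit 0 = LSB): 0, 2, 3, 4, 6
Count = 5

Answer: 5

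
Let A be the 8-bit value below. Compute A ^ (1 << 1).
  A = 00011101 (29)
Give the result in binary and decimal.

Mask = 1 << 1 = 00000010
Bit 1 of A is 0; XOR with the mask flips it to 1.
  00011101
^ 00000010
----------
  00011111

Answer: 00011111 (31)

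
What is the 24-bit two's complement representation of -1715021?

1. Binary of +1715021:  000110100010101101001101
2. Invert bits:     111001011101010010110010
3. Add 1:           111001011101010010110011

Answer: 111001011101010010110011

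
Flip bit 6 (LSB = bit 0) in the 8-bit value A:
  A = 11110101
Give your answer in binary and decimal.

Mask = 1 << 6 = 01000000
Bit 6 of A is 1; XOR with the mask flips it to 0.
  11110101
^ 01000000
----------
  10110101

Answer: 10110101 (181)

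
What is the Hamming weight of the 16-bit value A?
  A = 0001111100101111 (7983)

0001111100101111
1-bits at positions (from bit 0 = LSB): 0, 1, 2, 3, 5, 8, 9, 10, 11, 12
Count = 10

Answer: 10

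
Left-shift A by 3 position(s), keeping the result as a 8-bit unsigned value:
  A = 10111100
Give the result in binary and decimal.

Shift left by 3: drop the top 3 bit(s), append 3 zero(s) on the right.
  10111100  ->  discard [101], keep [11100], append 000
= 11100000

Answer: 11100000 (224)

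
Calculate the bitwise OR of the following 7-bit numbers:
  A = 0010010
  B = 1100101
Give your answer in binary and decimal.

Apply | to each column (1 where either bit is 1):
  0010010
| 1100101
---------
  1110111

Answer: 1110111 (119)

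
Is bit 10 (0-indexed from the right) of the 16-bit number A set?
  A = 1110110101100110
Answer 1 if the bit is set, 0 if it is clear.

Bit 10 is the 11th from the right.
  1110110101100110
       ^
That bit is 1.

Answer: 1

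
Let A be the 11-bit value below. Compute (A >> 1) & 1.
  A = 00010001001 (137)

Bit 1 is the 2nd from the right.
  00010001001
           ^
That bit is 0.

Answer: 0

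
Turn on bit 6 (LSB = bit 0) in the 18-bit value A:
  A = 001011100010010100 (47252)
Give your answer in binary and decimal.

Mask = 1 << 6 = 000000000001000000
Bit 6 of A is 0, so OR-ing with the mask flips it to 1.
  001011100010010100
| 000000000001000000
--------------------
  001011100011010100

Answer: 001011100011010100 (47316)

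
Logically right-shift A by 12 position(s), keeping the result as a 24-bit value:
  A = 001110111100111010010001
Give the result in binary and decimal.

Logical shift right by 12: drop the bottom 12 bit(s), prepend 12 zero(s) on the left.
  001110111100111010010001  ->  keep [001110111100], discard [111010010001], prepend 000000000000
= 000000000000001110111100

Answer: 000000000000001110111100 (956)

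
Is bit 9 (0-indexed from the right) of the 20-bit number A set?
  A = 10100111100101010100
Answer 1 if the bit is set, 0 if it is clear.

Bit 9 is the 10th from the right.
  10100111100101010100
            ^
That bit is 0.

Answer: 0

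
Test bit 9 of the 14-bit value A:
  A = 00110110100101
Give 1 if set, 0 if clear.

Bit 9 is the 10th from the right.
  00110110100101
      ^
That bit is 0.

Answer: 0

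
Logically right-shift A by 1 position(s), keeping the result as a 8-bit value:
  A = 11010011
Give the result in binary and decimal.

Logical shift right by 1: drop the bottom 1 bit(s), prepend 1 zero(s) on the left.
  11010011  ->  keep [1101001], discard [1], prepend 0
= 01101001

Answer: 01101001 (105)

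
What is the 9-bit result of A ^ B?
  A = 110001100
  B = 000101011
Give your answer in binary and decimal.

Apply ^ to each column (1 where bits differ):
  110001100
^ 000101011
-----------
  110100111

Answer: 110100111 (423)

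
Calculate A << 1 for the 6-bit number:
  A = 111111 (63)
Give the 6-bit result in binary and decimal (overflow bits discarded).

Shift left by 1: drop the top 1 bit(s), append 1 zero(s) on the right.
  111111  ->  discard [1], keep [11111], append 0
= 111110

Answer: 111110 (62)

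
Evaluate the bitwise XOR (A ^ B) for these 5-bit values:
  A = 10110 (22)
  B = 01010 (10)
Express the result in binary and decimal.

Apply ^ to each column (1 where bits differ):
  10110
^ 01010
-------
  11100

Answer: 11100 (28)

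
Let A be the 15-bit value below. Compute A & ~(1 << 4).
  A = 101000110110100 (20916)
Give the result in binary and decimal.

Mask = ~(1 << 4) = 111111111101111
Bit 4 of A is 1, so AND-ing with the mask clears it to 0.
  101000110110100
& 111111111101111
-----------------
  101000110100100

Answer: 101000110100100 (20900)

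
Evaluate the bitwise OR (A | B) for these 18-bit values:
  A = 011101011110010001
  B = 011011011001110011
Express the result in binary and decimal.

Apply | to each column (1 where either bit is 1):
  011101011110010001
| 011011011001110011
--------------------
  011111011111110011

Answer: 011111011111110011 (129011)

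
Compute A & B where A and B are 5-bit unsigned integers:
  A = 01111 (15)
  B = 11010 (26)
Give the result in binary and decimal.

Apply & to each column (1 only where both bits are 1):
  01111
& 11010
-------
  01010

Answer: 01010 (10)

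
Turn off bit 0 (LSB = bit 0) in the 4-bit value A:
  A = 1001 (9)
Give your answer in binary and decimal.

Mask = ~(1 << 0) = 1110
Bit 0 of A is 1, so AND-ing with the mask clears it to 0.
  1001
& 1110
------
  1000

Answer: 1000 (8)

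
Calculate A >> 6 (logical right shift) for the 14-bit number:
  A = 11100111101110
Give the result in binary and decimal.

Logical shift right by 6: drop the bottom 6 bit(s), prepend 6 zero(s) on the left.
  11100111101110  ->  keep [11100111], discard [101110], prepend 000000
= 00000011100111

Answer: 00000011100111 (231)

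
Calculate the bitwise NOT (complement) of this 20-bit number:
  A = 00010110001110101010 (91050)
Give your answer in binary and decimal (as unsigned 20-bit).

Flip each bit (0->1, 1->0):
  00010110001110101010
  11101001110001010101

Answer: 11101001110001010101 (957525)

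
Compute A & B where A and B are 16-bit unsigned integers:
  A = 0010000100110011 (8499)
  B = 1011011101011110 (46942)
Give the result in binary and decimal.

Apply & to each column (1 only where both bits are 1):
  0010000100110011
& 1011011101011110
------------------
  0010000100010010

Answer: 0010000100010010 (8466)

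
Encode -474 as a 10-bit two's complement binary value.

1. Binary of +474:  0111011010
2. Invert bits:     1000100101
3. Add 1:           1000100110

Answer: 1000100110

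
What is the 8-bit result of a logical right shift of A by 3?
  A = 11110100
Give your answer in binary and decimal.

Logical shift right by 3: drop the bottom 3 bit(s), prepend 3 zero(s) on the left.
  11110100  ->  keep [11110], discard [100], prepend 000
= 00011110

Answer: 00011110 (30)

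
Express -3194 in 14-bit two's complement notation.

1. Binary of +3194:  00110001111010
2. Invert bits:     11001110000101
3. Add 1:           11001110000110

Answer: 11001110000110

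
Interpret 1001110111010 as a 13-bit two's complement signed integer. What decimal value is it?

MSB is 1, so the value is negative. Find the magnitude:
1. Invert bits:  0110001000101
2. Add 1:        0110001000110  = 3142
3. Apply sign:   -3142

Answer: -3142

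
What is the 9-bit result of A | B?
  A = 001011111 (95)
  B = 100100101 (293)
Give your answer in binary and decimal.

Apply | to each column (1 where either bit is 1):
  001011111
| 100100101
-----------
  101111111

Answer: 101111111 (383)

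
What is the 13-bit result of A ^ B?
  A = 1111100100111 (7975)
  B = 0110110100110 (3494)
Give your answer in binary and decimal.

Apply ^ to each column (1 where bits differ):
  1111100100111
^ 0110110100110
---------------
  1001010000001

Answer: 1001010000001 (4737)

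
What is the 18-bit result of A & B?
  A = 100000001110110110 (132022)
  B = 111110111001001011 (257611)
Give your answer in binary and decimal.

Apply & to each column (1 only where both bits are 1):
  100000001110110110
& 111110111001001011
--------------------
  100000001000000010

Answer: 100000001000000010 (131586)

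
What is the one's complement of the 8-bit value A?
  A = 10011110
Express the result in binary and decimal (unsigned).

Flip each bit (0->1, 1->0):
  10011110
  01100001

Answer: 01100001 (97)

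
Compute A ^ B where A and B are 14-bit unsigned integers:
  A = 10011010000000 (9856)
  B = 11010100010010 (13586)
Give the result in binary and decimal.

Apply ^ to each column (1 where bits differ):
  10011010000000
^ 11010100010010
----------------
  01001110010010

Answer: 01001110010010 (5010)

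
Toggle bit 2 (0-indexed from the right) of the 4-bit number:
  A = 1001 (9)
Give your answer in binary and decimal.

Mask = 1 << 2 = 0100
Bit 2 of A is 0; XOR with the mask flips it to 1.
  1001
^ 0100
------
  1101

Answer: 1101 (13)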